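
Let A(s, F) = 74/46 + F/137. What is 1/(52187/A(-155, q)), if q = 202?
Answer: 9715/164441237 ≈ 5.9079e-5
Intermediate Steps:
A(s, F) = 37/23 + F/137 (A(s, F) = 74*(1/46) + F*(1/137) = 37/23 + F/137)
1/(52187/A(-155, q)) = 1/(52187/(37/23 + (1/137)*202)) = 1/(52187/(37/23 + 202/137)) = 1/(52187/(9715/3151)) = 1/(52187*(3151/9715)) = 1/(164441237/9715) = 9715/164441237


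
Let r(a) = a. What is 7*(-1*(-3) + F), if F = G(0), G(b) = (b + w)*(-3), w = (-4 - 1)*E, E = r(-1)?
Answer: -84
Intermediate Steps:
E = -1
w = 5 (w = (-4 - 1)*(-1) = -5*(-1) = 5)
G(b) = -15 - 3*b (G(b) = (b + 5)*(-3) = (5 + b)*(-3) = -15 - 3*b)
F = -15 (F = -15 - 3*0 = -15 + 0 = -15)
7*(-1*(-3) + F) = 7*(-1*(-3) - 15) = 7*(3 - 15) = 7*(-12) = -84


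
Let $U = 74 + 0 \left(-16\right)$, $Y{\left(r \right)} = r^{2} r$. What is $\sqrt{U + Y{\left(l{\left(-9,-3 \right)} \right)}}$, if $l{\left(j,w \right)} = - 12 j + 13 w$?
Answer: $\sqrt{328583} \approx 573.22$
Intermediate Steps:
$Y{\left(r \right)} = r^{3}$
$U = 74$ ($U = 74 + 0 = 74$)
$\sqrt{U + Y{\left(l{\left(-9,-3 \right)} \right)}} = \sqrt{74 + \left(\left(-12\right) \left(-9\right) + 13 \left(-3\right)\right)^{3}} = \sqrt{74 + \left(108 - 39\right)^{3}} = \sqrt{74 + 69^{3}} = \sqrt{74 + 328509} = \sqrt{328583}$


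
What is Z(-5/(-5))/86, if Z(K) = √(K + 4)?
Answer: √5/86 ≈ 0.026001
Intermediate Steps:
Z(K) = √(4 + K)
Z(-5/(-5))/86 = √(4 - 5/(-5))/86 = √(4 - 5*(-⅕))*(1/86) = √(4 + 1)*(1/86) = √5*(1/86) = √5/86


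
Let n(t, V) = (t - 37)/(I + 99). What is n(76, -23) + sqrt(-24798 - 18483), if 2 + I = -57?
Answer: 39/40 + 3*I*sqrt(4809) ≈ 0.975 + 208.04*I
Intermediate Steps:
I = -59 (I = -2 - 57 = -59)
n(t, V) = -37/40 + t/40 (n(t, V) = (t - 37)/(-59 + 99) = (-37 + t)/40 = (-37 + t)*(1/40) = -37/40 + t/40)
n(76, -23) + sqrt(-24798 - 18483) = (-37/40 + (1/40)*76) + sqrt(-24798 - 18483) = (-37/40 + 19/10) + sqrt(-43281) = 39/40 + 3*I*sqrt(4809)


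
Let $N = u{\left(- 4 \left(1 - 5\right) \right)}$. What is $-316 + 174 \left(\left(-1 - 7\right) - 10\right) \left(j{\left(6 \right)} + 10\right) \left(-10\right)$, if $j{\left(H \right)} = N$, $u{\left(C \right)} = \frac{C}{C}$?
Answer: $344204$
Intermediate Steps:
$u{\left(C \right)} = 1$
$N = 1$
$j{\left(H \right)} = 1$
$-316 + 174 \left(\left(-1 - 7\right) - 10\right) \left(j{\left(6 \right)} + 10\right) \left(-10\right) = -316 + 174 \left(\left(-1 - 7\right) - 10\right) \left(1 + 10\right) \left(-10\right) = -316 + 174 \left(\left(-1 - 7\right) - 10\right) 11 \left(-10\right) = -316 + 174 \left(-8 - 10\right) 11 \left(-10\right) = -316 + 174 \left(-18\right) 11 \left(-10\right) = -316 + 174 \left(\left(-198\right) \left(-10\right)\right) = -316 + 174 \cdot 1980 = -316 + 344520 = 344204$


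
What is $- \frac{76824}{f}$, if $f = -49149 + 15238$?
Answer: $\frac{76824}{33911} \approx 2.2655$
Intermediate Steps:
$f = -33911$
$- \frac{76824}{f} = - \frac{76824}{-33911} = \left(-76824\right) \left(- \frac{1}{33911}\right) = \frac{76824}{33911}$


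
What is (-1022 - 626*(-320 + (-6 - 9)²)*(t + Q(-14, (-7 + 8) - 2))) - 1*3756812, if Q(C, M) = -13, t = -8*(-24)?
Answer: 6887296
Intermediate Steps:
t = 192
(-1022 - 626*(-320 + (-6 - 9)²)*(t + Q(-14, (-7 + 8) - 2))) - 1*3756812 = (-1022 - 626*(-320 + (-6 - 9)²)*(192 - 13)) - 1*3756812 = (-1022 - 626*(-320 + (-15)²)*179) - 3756812 = (-1022 - 626*(-320 + 225)*179) - 3756812 = (-1022 - (-59470)*179) - 3756812 = (-1022 - 626*(-17005)) - 3756812 = (-1022 + 10645130) - 3756812 = 10644108 - 3756812 = 6887296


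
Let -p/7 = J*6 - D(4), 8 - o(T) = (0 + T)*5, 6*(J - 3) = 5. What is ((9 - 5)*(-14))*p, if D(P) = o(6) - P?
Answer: 19208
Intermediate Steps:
J = 23/6 (J = 3 + (1/6)*5 = 3 + 5/6 = 23/6 ≈ 3.8333)
o(T) = 8 - 5*T (o(T) = 8 - (0 + T)*5 = 8 - T*5 = 8 - 5*T)
D(P) = -22 - P (D(P) = (8 - 5*6) - P = (8 - 30) - P = -22 - P)
p = -343 (p = -7*((23/6)*6 - (-22 - 1*4)) = -7*(23 - (-22 - 4)) = -7*(23 - 1*(-26)) = -7*(23 + 26) = -7*49 = -343)
((9 - 5)*(-14))*p = ((9 - 5)*(-14))*(-343) = (4*(-14))*(-343) = -56*(-343) = 19208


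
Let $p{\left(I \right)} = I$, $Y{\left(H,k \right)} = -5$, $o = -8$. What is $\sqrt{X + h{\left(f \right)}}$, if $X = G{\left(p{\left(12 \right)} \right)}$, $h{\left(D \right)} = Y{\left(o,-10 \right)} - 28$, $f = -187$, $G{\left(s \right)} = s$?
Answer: $i \sqrt{21} \approx 4.5826 i$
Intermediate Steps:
$h{\left(D \right)} = -33$ ($h{\left(D \right)} = -5 - 28 = -33$)
$X = 12$
$\sqrt{X + h{\left(f \right)}} = \sqrt{12 - 33} = \sqrt{-21} = i \sqrt{21}$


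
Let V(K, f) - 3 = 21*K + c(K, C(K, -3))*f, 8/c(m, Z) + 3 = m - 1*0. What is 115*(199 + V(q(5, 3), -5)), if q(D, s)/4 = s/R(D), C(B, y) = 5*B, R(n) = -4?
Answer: 50255/3 ≈ 16752.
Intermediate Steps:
c(m, Z) = 8/(-3 + m) (c(m, Z) = 8/(-3 + (m - 1*0)) = 8/(-3 + (m + 0)) = 8/(-3 + m))
q(D, s) = -s (q(D, s) = 4*(s/(-4)) = 4*(s*(-¼)) = 4*(-s/4) = -s)
V(K, f) = 3 + 21*K + 8*f/(-3 + K) (V(K, f) = 3 + (21*K + (8/(-3 + K))*f) = 3 + (21*K + 8*f/(-3 + K)) = 3 + 21*K + 8*f/(-3 + K))
115*(199 + V(q(5, 3), -5)) = 115*(199 + (8*(-5) + 3*(1 + 7*(-1*3))*(-3 - 1*3))/(-3 - 1*3)) = 115*(199 + (-40 + 3*(1 + 7*(-3))*(-3 - 3))/(-3 - 3)) = 115*(199 + (-40 + 3*(1 - 21)*(-6))/(-6)) = 115*(199 - (-40 + 3*(-20)*(-6))/6) = 115*(199 - (-40 + 360)/6) = 115*(199 - ⅙*320) = 115*(199 - 160/3) = 115*(437/3) = 50255/3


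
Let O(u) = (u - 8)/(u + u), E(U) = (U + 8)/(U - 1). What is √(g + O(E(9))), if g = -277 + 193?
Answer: I*√98702/34 ≈ 9.2403*I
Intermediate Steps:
E(U) = (8 + U)/(-1 + U)
g = -84
O(u) = (-8 + u)/(2*u) (O(u) = (-8 + u)/((2*u)) = (-8 + u)*(1/(2*u)) = (-8 + u)/(2*u))
√(g + O(E(9))) = √(-84 + (-8 + (8 + 9)/(-1 + 9))/(2*(((8 + 9)/(-1 + 9))))) = √(-84 + (-8 + 17/8)/(2*((17/8)))) = √(-84 + (-8 + (⅛)*17)/(2*(((⅛)*17)))) = √(-84 + (-8 + 17/8)/(2*(17/8))) = √(-84 + (½)*(8/17)*(-47/8)) = √(-84 - 47/34) = √(-2903/34) = I*√98702/34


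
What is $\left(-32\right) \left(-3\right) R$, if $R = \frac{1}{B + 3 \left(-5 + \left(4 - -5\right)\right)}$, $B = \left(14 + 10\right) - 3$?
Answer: $\frac{32}{11} \approx 2.9091$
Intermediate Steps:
$B = 21$ ($B = 24 - 3 = 21$)
$R = \frac{1}{33}$ ($R = \frac{1}{21 + 3 \left(-5 + \left(4 - -5\right)\right)} = \frac{1}{21 + 3 \left(-5 + \left(4 + 5\right)\right)} = \frac{1}{21 + 3 \left(-5 + 9\right)} = \frac{1}{21 + 3 \cdot 4} = \frac{1}{21 + 12} = \frac{1}{33} \approx 0.030303$)
$\left(-32\right) \left(-3\right) R = \left(-32\right) \left(-3\right) \frac{1}{33} = 96 \cdot \frac{1}{33} = \frac{32}{11}$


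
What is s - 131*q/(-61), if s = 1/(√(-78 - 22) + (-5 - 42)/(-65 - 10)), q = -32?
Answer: -2367045103/34447249 - 56250*I/564709 ≈ -68.715 - 0.099609*I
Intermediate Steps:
s = 5625*(47/75 - 10*I)/564709 (s = 1/(√(-100) - 47/(-75)) = 1/(10*I - 47*(-1/75)) = 1/(10*I + 47/75) = 1/(47/75 + 10*I) = 5625*(47/75 - 10*I)/564709 ≈ 0.0062422 - 0.099609*I)
s - 131*q/(-61) = (3525/564709 - 56250*I/564709) - (-4192)/(-61) = (3525/564709 - 56250*I/564709) - (-4192)*(-1)/61 = (3525/564709 - 56250*I/564709) - 131*32/61 = (3525/564709 - 56250*I/564709) - 4192/61 = -2367045103/34447249 - 56250*I/564709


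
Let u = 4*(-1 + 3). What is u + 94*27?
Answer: 2546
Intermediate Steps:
u = 8 (u = 4*2 = 8)
u + 94*27 = 8 + 94*27 = 8 + 2538 = 2546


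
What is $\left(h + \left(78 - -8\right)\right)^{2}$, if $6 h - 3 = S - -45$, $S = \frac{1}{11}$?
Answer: $\frac{38502025}{4356} \approx 8838.8$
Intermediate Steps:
$S = \frac{1}{11} \approx 0.090909$
$h = \frac{529}{66}$ ($h = \frac{1}{2} + \frac{\frac{1}{11} - -45}{6} = \frac{1}{2} + \frac{\frac{1}{11} + 45}{6} = \frac{1}{2} + \frac{1}{6} \cdot \frac{496}{11} = \frac{1}{2} + \frac{248}{33} = \frac{529}{66} \approx 8.0152$)
$\left(h + \left(78 - -8\right)\right)^{2} = \left(\frac{529}{66} + \left(78 - -8\right)\right)^{2} = \left(\frac{529}{66} + \left(78 + 8\right)\right)^{2} = \left(\frac{529}{66} + 86\right)^{2} = \left(\frac{6205}{66}\right)^{2} = \frac{38502025}{4356}$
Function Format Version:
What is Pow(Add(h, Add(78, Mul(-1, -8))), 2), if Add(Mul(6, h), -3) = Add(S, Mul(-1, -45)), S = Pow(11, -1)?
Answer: Rational(38502025, 4356) ≈ 8838.8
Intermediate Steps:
S = Rational(1, 11) ≈ 0.090909
h = Rational(529, 66) (h = Add(Rational(1, 2), Mul(Rational(1, 6), Add(Rational(1, 11), Mul(-1, -45)))) = Add(Rational(1, 2), Mul(Rational(1, 6), Add(Rational(1, 11), 45))) = Add(Rational(1, 2), Mul(Rational(1, 6), Rational(496, 11))) = Add(Rational(1, 2), Rational(248, 33)) = Rational(529, 66) ≈ 8.0152)
Pow(Add(h, Add(78, Mul(-1, -8))), 2) = Pow(Add(Rational(529, 66), Add(78, Mul(-1, -8))), 2) = Pow(Add(Rational(529, 66), Add(78, 8)), 2) = Pow(Add(Rational(529, 66), 86), 2) = Pow(Rational(6205, 66), 2) = Rational(38502025, 4356)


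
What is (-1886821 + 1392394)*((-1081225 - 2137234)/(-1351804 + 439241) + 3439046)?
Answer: -1551684655732241439/912563 ≈ -1.7004e+12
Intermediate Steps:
(-1886821 + 1392394)*((-1081225 - 2137234)/(-1351804 + 439241) + 3439046) = -494427*(-3218459/(-912563) + 3439046) = -494427*(-3218459*(-1/912563) + 3439046) = -494427*(3218459/912563 + 3439046) = -494427*3138349353357/912563 = -1551684655732241439/912563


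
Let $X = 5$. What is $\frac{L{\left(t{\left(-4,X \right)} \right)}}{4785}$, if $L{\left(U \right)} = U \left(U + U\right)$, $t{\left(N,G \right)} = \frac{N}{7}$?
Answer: $\frac{32}{234465} \approx 0.00013648$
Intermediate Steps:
$t{\left(N,G \right)} = \frac{N}{7}$ ($t{\left(N,G \right)} = N \frac{1}{7} = \frac{N}{7}$)
$L{\left(U \right)} = 2 U^{2}$ ($L{\left(U \right)} = U 2 U = 2 U^{2}$)
$\frac{L{\left(t{\left(-4,X \right)} \right)}}{4785} = \frac{2 \left(\frac{1}{7} \left(-4\right)\right)^{2}}{4785} = 2 \left(- \frac{4}{7}\right)^{2} \cdot \frac{1}{4785} = 2 \cdot \frac{16}{49} \cdot \frac{1}{4785} = \frac{32}{49} \cdot \frac{1}{4785} = \frac{32}{234465}$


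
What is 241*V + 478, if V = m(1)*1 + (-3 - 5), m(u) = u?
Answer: -1209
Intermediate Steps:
V = -7 (V = 1*1 + (-3 - 5) = 1 - 8 = -7)
241*V + 478 = 241*(-7) + 478 = -1687 + 478 = -1209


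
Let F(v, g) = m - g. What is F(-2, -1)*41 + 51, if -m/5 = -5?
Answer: 1117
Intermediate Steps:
m = 25 (m = -5*(-5) = 25)
F(v, g) = 25 - g
F(-2, -1)*41 + 51 = (25 - 1*(-1))*41 + 51 = (25 + 1)*41 + 51 = 26*41 + 51 = 1066 + 51 = 1117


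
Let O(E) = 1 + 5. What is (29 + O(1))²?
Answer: 1225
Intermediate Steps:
O(E) = 6
(29 + O(1))² = (29 + 6)² = 35² = 1225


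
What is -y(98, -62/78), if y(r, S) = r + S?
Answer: -3791/39 ≈ -97.205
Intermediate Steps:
y(r, S) = S + r
-y(98, -62/78) = -(-62/78 + 98) = -(-62*1/78 + 98) = -(-31/39 + 98) = -1*3791/39 = -3791/39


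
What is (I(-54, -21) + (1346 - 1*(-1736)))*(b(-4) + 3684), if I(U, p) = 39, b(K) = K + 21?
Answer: 11550821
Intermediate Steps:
b(K) = 21 + K
(I(-54, -21) + (1346 - 1*(-1736)))*(b(-4) + 3684) = (39 + (1346 - 1*(-1736)))*((21 - 4) + 3684) = (39 + (1346 + 1736))*(17 + 3684) = (39 + 3082)*3701 = 3121*3701 = 11550821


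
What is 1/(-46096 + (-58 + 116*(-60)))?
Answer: -1/53114 ≈ -1.8827e-5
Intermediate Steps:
1/(-46096 + (-58 + 116*(-60))) = 1/(-46096 + (-58 - 6960)) = 1/(-46096 - 7018) = 1/(-53114) = -1/53114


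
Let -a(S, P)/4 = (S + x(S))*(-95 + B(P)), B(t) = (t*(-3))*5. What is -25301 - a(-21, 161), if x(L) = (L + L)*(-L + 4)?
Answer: 10727539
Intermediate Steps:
x(L) = 2*L*(4 - L) (x(L) = (2*L)*(4 - L) = 2*L*(4 - L))
B(t) = -15*t (B(t) = -3*t*5 = -15*t)
a(S, P) = -4*(-95 - 15*P)*(S + 2*S*(4 - S)) (a(S, P) = -4*(S + 2*S*(4 - S))*(-95 - 15*P) = -4*(-95 - 15*P)*(S + 2*S*(4 - S)))
-25301 - a(-21, 161) = -25301 - 20*(-21)*(171 - 38*(-21) + 27*161 - 6*161*(-21)) = -25301 - 20*(-21)*(171 + 798 + 4347 + 20286) = -25301 - 20*(-21)*25602 = -25301 - 1*(-10752840) = -25301 + 10752840 = 10727539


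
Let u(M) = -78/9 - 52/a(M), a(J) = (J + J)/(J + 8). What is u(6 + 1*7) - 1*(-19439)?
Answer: 58165/3 ≈ 19388.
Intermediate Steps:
a(J) = 2*J/(8 + J) (a(J) = (2*J)/(8 + J) = 2*J/(8 + J))
u(M) = -26/3 - 26*(8 + M)/M (u(M) = -78/9 - 52*(8 + M)/(2*M) = -78*1/9 - 26*(8 + M)/M = -26/3 - 26*(8 + M)/M)
u(6 + 1*7) - 1*(-19439) = (-104/3 - 208/(6 + 1*7)) - 1*(-19439) = (-104/3 - 208/(6 + 7)) + 19439 = (-104/3 - 208/13) + 19439 = (-104/3 - 208*1/13) + 19439 = (-104/3 - 16) + 19439 = -152/3 + 19439 = 58165/3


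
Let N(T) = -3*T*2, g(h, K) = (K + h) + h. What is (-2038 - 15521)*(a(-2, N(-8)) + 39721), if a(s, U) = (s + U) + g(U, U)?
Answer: -700797249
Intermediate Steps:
g(h, K) = K + 2*h
N(T) = -6*T
a(s, U) = s + 4*U (a(s, U) = (s + U) + (U + 2*U) = (U + s) + 3*U = s + 4*U)
(-2038 - 15521)*(a(-2, N(-8)) + 39721) = (-2038 - 15521)*((-2 + 4*(-6*(-8))) + 39721) = -17559*((-2 + 4*48) + 39721) = -17559*((-2 + 192) + 39721) = -17559*(190 + 39721) = -17559*39911 = -700797249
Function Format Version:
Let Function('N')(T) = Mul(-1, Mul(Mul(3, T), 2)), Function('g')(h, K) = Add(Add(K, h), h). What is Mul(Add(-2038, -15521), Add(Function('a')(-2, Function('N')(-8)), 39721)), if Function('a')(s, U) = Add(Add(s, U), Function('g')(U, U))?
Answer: -700797249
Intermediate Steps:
Function('g')(h, K) = Add(K, Mul(2, h))
Function('N')(T) = Mul(-6, T) (Function('N')(T) = Mul(-1, Mul(6, T)) = Mul(-6, T))
Function('a')(s, U) = Add(s, Mul(4, U)) (Function('a')(s, U) = Add(Add(s, U), Add(U, Mul(2, U))) = Add(Add(U, s), Mul(3, U)) = Add(s, Mul(4, U)))
Mul(Add(-2038, -15521), Add(Function('a')(-2, Function('N')(-8)), 39721)) = Mul(Add(-2038, -15521), Add(Add(-2, Mul(4, Mul(-6, -8))), 39721)) = Mul(-17559, Add(Add(-2, Mul(4, 48)), 39721)) = Mul(-17559, Add(Add(-2, 192), 39721)) = Mul(-17559, Add(190, 39721)) = Mul(-17559, 39911) = -700797249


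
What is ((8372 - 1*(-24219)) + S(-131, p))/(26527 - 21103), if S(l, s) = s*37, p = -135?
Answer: 6899/1356 ≈ 5.0878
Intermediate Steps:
S(l, s) = 37*s
((8372 - 1*(-24219)) + S(-131, p))/(26527 - 21103) = ((8372 - 1*(-24219)) + 37*(-135))/(26527 - 21103) = ((8372 + 24219) - 4995)/5424 = (32591 - 4995)*(1/5424) = 27596*(1/5424) = 6899/1356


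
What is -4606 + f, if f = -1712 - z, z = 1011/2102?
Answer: -13281447/2102 ≈ -6318.5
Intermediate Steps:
z = 1011/2102 (z = 1011*(1/2102) = 1011/2102 ≈ 0.48097)
f = -3599635/2102 (f = -1712 - 1*1011/2102 = -1712 - 1011/2102 = -3599635/2102 ≈ -1712.5)
-4606 + f = -4606 - 3599635/2102 = -13281447/2102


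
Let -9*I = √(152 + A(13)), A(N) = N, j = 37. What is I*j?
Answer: -37*√165/9 ≈ -52.808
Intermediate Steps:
I = -√165/9 (I = -√(152 + 13)/9 = -√165/9 ≈ -1.4272)
I*j = -√165/9*37 = -37*√165/9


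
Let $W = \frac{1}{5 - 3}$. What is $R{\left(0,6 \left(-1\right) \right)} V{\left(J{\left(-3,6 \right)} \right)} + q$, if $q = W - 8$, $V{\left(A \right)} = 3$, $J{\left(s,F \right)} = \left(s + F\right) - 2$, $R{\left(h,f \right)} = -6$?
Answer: $- \frac{51}{2} \approx -25.5$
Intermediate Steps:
$J{\left(s,F \right)} = -2 + F + s$ ($J{\left(s,F \right)} = \left(F + s\right) - 2 = -2 + F + s$)
$W = \frac{1}{2} \approx 0.5$
$q = - \frac{15}{2}$ ($q = \frac{1}{2} - 8 = - \frac{15}{2} \approx -7.5$)
$R{\left(0,6 \left(-1\right) \right)} V{\left(J{\left(-3,6 \right)} \right)} + q = \left(-6\right) 3 - \frac{15}{2} = -18 - \frac{15}{2} = - \frac{51}{2}$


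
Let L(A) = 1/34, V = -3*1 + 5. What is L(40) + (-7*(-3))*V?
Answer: 1429/34 ≈ 42.029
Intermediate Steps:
V = 2 (V = -3 + 5 = 2)
L(A) = 1/34
L(40) + (-7*(-3))*V = 1/34 - 7*(-3)*2 = 1/34 + 21*2 = 1/34 + 42 = 1429/34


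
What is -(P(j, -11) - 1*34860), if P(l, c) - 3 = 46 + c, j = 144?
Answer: 34822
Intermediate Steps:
P(l, c) = 49 + c (P(l, c) = 3 + (46 + c) = 49 + c)
-(P(j, -11) - 1*34860) = -((49 - 11) - 1*34860) = -(38 - 34860) = -1*(-34822) = 34822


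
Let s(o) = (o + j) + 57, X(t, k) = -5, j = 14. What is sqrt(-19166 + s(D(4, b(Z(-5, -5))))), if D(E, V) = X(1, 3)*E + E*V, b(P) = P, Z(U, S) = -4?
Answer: I*sqrt(19131) ≈ 138.31*I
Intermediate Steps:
D(E, V) = -5*E + E*V
s(o) = 71 + o (s(o) = (o + 14) + 57 = (14 + o) + 57 = 71 + o)
sqrt(-19166 + s(D(4, b(Z(-5, -5))))) = sqrt(-19166 + (71 + 4*(-5 - 4))) = sqrt(-19166 + (71 + 4*(-9))) = sqrt(-19166 + (71 - 36)) = sqrt(-19166 + 35) = sqrt(-19131) = I*sqrt(19131)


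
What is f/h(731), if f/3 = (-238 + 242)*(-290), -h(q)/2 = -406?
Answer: -30/7 ≈ -4.2857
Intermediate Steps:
h(q) = 812 (h(q) = -2*(-406) = 812)
f = -3480 (f = 3*((-238 + 242)*(-290)) = 3*(4*(-290)) = 3*(-1160) = -3480)
f/h(731) = -3480/812 = -3480*1/812 = -30/7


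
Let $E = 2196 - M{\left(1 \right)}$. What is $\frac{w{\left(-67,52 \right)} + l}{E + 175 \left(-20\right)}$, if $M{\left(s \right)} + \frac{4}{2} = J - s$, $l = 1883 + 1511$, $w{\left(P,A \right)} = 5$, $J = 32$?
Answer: $- \frac{3399}{1333} \approx -2.5499$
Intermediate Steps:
$l = 3394$
$M{\left(s \right)} = 30 - s$ ($M{\left(s \right)} = -2 - \left(-32 + s\right) = 30 - s$)
$E = 2167$ ($E = 2196 - \left(30 - 1\right) = 2196 - 29 = 2167$)
$\frac{w{\left(-67,52 \right)} + l}{E + 175 \left(-20\right)} = \frac{5 + 3394}{2167 + 175 \left(-20\right)} = \frac{3399}{2167 - 3500} = \frac{3399}{-1333} = 3399 \left(- \frac{1}{1333}\right) = - \frac{3399}{1333}$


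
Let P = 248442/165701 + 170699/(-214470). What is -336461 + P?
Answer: -11957090176448929/35537893470 ≈ -3.3646e+5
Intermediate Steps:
P = 24998360741/35537893470 (P = 248442*(1/165701) + 170699*(-1/214470) = 248442/165701 - 170699/214470 = 24998360741/35537893470 ≈ 0.70343)
-336461 + P = -336461 + 24998360741/35537893470 = -11957090176448929/35537893470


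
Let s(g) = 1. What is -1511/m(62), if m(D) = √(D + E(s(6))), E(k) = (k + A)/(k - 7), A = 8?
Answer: -1511*√2/11 ≈ -194.26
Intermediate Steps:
E(k) = (8 + k)/(-7 + k) (E(k) = (k + 8)/(k - 7) = (8 + k)/(-7 + k))
m(D) = √(-3/2 + D) (m(D) = √(D + (8 + 1)/(-7 + 1)) = √(D + 9/(-6)) = √(D - ⅙*9) = √(D - 3/2) = √(-3/2 + D))
-1511/m(62) = -1511*2/√(-6 + 4*62) = -1511*2/√(-6 + 248) = -1511*√2/11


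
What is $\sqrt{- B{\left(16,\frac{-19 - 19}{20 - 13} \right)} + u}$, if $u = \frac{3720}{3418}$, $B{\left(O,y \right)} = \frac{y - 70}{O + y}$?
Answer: $\frac{2 \sqrt{8220226767}}{63233} \approx 2.8677$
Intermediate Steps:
$B{\left(O,y \right)} = \frac{-70 + y}{O + y}$
$u = \frac{1860}{1709}$ ($u = 3720 \cdot \frac{1}{3418} = \frac{1860}{1709} \approx 1.0884$)
$\sqrt{- B{\left(16,\frac{-19 - 19}{20 - 13} \right)} + u} = \sqrt{- \frac{-70 + \frac{-19 - 19}{20 - 13}}{16 + \frac{-19 - 19}{20 - 13}} + \frac{1860}{1709}} = \sqrt{- \frac{-70 - \frac{38}{7}}{16 - \frac{38}{7}} + \frac{1860}{1709}} = \sqrt{- \frac{-528}{\frac{74}{7} \cdot 7} + \frac{1860}{1709}} = \sqrt{- \frac{7 \left(-528\right)}{74 \cdot 7} + \frac{1860}{1709}} = \sqrt{\left(-1\right) \left(- \frac{264}{37}\right) + \frac{1860}{1709}} = \sqrt{\frac{264}{37} + \frac{1860}{1709}} = \sqrt{\frac{519996}{63233}} = \frac{2 \sqrt{8220226767}}{63233}$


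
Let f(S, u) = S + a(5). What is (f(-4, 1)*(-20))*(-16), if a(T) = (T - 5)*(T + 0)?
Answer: -1280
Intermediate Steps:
a(T) = T*(-5 + T) (a(T) = (-5 + T)*T = T*(-5 + T))
f(S, u) = S (f(S, u) = S + 5*(-5 + 5) = S + 5*0 = S + 0 = S)
(f(-4, 1)*(-20))*(-16) = -4*(-20)*(-16) = 80*(-16) = -1280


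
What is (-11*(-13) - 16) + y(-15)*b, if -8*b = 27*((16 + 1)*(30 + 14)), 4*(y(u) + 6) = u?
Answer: 197927/8 ≈ 24741.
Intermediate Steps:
y(u) = -6 + u/4
b = -5049/2 (b = -27*(16 + 1)*(30 + 14)/8 = -27*17*44/8 = -27*748/8 = -⅛*20196 = -5049/2 ≈ -2524.5)
(-11*(-13) - 16) + y(-15)*b = (-11*(-13) - 16) + (-6 + (¼)*(-15))*(-5049/2) = (143 - 16) + (-6 - 15/4)*(-5049/2) = 127 - 39/4*(-5049/2) = 127 + 196911/8 = 197927/8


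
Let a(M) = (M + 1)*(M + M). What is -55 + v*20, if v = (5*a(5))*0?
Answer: -55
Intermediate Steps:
a(M) = 2*M*(1 + M) (a(M) = (1 + M)*(2*M) = 2*M*(1 + M))
v = 0 (v = (5*(2*5*(1 + 5)))*0 = (5*(2*5*6))*0 = (5*60)*0 = 300*0 = 0)
-55 + v*20 = -55 + 0*20 = -55 + 0 = -55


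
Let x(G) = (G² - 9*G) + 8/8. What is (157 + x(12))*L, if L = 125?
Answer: 24250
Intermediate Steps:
x(G) = 1 + G² - 9*G (x(G) = (G² - 9*G) + 8*(⅛) = (G² - 9*G) + 1 = 1 + G² - 9*G)
(157 + x(12))*L = (157 + (1 + 12² - 9*12))*125 = (157 + (1 + 144 - 108))*125 = (157 + 37)*125 = 194*125 = 24250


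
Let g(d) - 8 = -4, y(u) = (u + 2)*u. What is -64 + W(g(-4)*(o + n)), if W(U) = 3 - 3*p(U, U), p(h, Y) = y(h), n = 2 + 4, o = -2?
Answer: -925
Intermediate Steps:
y(u) = u*(2 + u) (y(u) = (2 + u)*u = u*(2 + u))
g(d) = 4 (g(d) = 8 - 4 = 4)
n = 6
p(h, Y) = h*(2 + h)
W(U) = 3 - 3*U*(2 + U)
-64 + W(g(-4)*(o + n)) = -64 + (3 - 3*4*(-2 + 6)*(2 + 4*(-2 + 6))) = -64 + (3 - 3*4*4*(2 + 4*4)) = -64 + (3 - 3*16*(2 + 16)) = -64 + (3 - 3*16*18) = -64 + (3 - 864) = -64 - 861 = -925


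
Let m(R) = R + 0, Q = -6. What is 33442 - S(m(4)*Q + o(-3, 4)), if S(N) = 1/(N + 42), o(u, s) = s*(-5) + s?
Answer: 66883/2 ≈ 33442.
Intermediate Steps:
o(u, s) = -4*s (o(u, s) = -5*s + s = -4*s)
m(R) = R
S(N) = 1/(42 + N)
33442 - S(m(4)*Q + o(-3, 4)) = 33442 - 1/(42 + (4*(-6) - 4*4)) = 33442 - 1/(42 + (-24 - 16)) = 33442 - 1/(42 - 40) = 33442 - 1/2 = 33442 - 1*½ = 33442 - ½ = 66883/2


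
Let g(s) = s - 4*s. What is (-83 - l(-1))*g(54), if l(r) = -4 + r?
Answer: 12636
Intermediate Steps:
g(s) = -3*s
(-83 - l(-1))*g(54) = (-83 - (-4 - 1))*(-3*54) = (-83 - 1*(-5))*(-162) = (-83 + 5)*(-162) = -78*(-162) = 12636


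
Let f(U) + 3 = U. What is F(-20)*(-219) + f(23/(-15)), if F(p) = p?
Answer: 65632/15 ≈ 4375.5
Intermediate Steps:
f(U) = -3 + U
F(-20)*(-219) + f(23/(-15)) = -20*(-219) + (-3 + 23/(-15)) = 4380 + (-3 + 23*(-1/15)) = 4380 + (-3 - 23/15) = 4380 - 68/15 = 65632/15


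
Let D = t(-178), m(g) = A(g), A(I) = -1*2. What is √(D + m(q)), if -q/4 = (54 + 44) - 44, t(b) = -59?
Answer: I*√61 ≈ 7.8102*I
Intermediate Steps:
A(I) = -2
q = -216 (q = -4*((54 + 44) - 44) = -4*(98 - 44) = -4*54 = -216)
m(g) = -2
D = -59
√(D + m(q)) = √(-59 - 2) = √(-61) = I*√61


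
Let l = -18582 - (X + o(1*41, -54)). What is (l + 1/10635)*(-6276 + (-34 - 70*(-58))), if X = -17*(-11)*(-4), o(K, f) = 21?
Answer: 28483188600/709 ≈ 4.0174e+7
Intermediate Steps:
X = -748 (X = 187*(-4) = -748)
l = -17855 (l = -18582 - (-748 + 21) = -18582 - 1*(-727) = -18582 + 727 = -17855)
(l + 1/10635)*(-6276 + (-34 - 70*(-58))) = (-17855 + 1/10635)*(-6276 + (-34 - 70*(-58))) = (-17855 + 1/10635)*(-6276 + (-34 + 4060)) = -189887924*(-6276 + 4026)/10635 = -189887924/10635*(-2250) = 28483188600/709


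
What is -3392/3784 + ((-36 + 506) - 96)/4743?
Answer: -107890/131967 ≈ -0.81755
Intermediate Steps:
-3392/3784 + ((-36 + 506) - 96)/4743 = -3392*1/3784 + (470 - 96)*(1/4743) = -424/473 + 374*(1/4743) = -424/473 + 22/279 = -107890/131967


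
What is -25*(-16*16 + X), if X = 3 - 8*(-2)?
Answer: 5925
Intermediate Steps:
X = 19 (X = 3 + 16 = 19)
-25*(-16*16 + X) = -25*(-16*16 + 19) = -25*(-256 + 19) = -25*(-237) = 5925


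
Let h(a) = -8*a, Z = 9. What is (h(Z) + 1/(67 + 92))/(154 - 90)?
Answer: -11447/10176 ≈ -1.1249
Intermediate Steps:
(h(Z) + 1/(67 + 92))/(154 - 90) = (-8*9 + 1/(67 + 92))/(154 - 90) = (-72 + 1/159)/64 = (-72 + 1/159)*(1/64) = -11447/159*1/64 = -11447/10176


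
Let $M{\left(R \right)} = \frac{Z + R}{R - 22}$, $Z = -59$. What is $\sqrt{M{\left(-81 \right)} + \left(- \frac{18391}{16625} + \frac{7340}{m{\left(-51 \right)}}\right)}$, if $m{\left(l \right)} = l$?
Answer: $\frac{i \sqrt{43828829515830135}}{17466225} \approx 11.986 i$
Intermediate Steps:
$M{\left(R \right)} = \frac{-59 + R}{-22 + R}$ ($M{\left(R \right)} = \frac{-59 + R}{R - 22} = \frac{-59 + R}{-22 + R}$)
$\sqrt{M{\left(-81 \right)} + \left(- \frac{18391}{16625} + \frac{7340}{m{\left(-51 \right)}}\right)} = \sqrt{\frac{-59 - 81}{-22 - 81} + \left(- \frac{18391}{16625} + \frac{7340}{-51}\right)} = \sqrt{\frac{1}{-103} \left(-140\right) + \left(\left(-18391\right) \frac{1}{16625} + 7340 \left(- \frac{1}{51}\right)\right)} = \sqrt{\left(- \frac{1}{103}\right) \left(-140\right) - \frac{122965441}{847875}} = \sqrt{\frac{140}{103} - \frac{122965441}{847875}} = \sqrt{- \frac{12546737923}{87331125}} = \frac{i \sqrt{43828829515830135}}{17466225}$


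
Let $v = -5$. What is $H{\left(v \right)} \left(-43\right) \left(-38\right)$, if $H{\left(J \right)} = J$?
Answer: $-8170$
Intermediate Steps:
$H{\left(v \right)} \left(-43\right) \left(-38\right) = \left(-5\right) \left(-43\right) \left(-38\right) = 215 \left(-38\right) = -8170$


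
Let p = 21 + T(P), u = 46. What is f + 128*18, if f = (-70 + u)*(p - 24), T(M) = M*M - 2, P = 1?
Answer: 2400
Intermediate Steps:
T(M) = -2 + M**2 (T(M) = M**2 - 2 = -2 + M**2)
p = 20 (p = 21 + (-2 + 1**2) = 21 + (-2 + 1) = 21 - 1 = 20)
f = 96 (f = (-70 + 46)*(20 - 24) = -24*(-4) = 96)
f + 128*18 = 96 + 128*18 = 96 + 2304 = 2400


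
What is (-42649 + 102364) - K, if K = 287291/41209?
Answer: 2460508144/41209 ≈ 59708.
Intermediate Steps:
K = 287291/41209 (K = 287291*(1/41209) = 287291/41209 ≈ 6.9716)
(-42649 + 102364) - K = (-42649 + 102364) - 1*287291/41209 = 59715 - 287291/41209 = 2460508144/41209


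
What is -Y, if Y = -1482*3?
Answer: 4446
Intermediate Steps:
Y = -4446
-Y = -1*(-4446) = 4446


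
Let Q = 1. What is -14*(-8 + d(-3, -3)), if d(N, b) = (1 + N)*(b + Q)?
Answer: 56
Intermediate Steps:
d(N, b) = (1 + N)*(1 + b) (d(N, b) = (1 + N)*(b + 1) = (1 + N)*(1 + b))
-14*(-8 + d(-3, -3)) = -14*(-8 + (1 - 3 - 3 - 3*(-3))) = -14*(-8 + (1 - 3 - 3 + 9)) = -14*(-8 + 4) = -14*(-4) = 56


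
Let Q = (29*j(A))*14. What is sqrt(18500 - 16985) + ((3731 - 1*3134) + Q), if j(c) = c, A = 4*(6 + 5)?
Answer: 18461 + sqrt(1515) ≈ 18500.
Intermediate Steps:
A = 44 (A = 4*11 = 44)
Q = 17864 (Q = (29*44)*14 = 1276*14 = 17864)
sqrt(18500 - 16985) + ((3731 - 1*3134) + Q) = sqrt(18500 - 16985) + ((3731 - 1*3134) + 17864) = sqrt(1515) + ((3731 - 3134) + 17864) = sqrt(1515) + (597 + 17864) = sqrt(1515) + 18461 = 18461 + sqrt(1515)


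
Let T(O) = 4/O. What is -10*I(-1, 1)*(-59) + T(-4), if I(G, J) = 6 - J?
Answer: 2949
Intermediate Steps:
-10*I(-1, 1)*(-59) + T(-4) = -10*(6 - 1*1)*(-59) + 4/(-4) = -10*(6 - 1)*(-59) + 4*(-¼) = -10*5*(-59) - 1 = -50*(-59) - 1 = 2950 - 1 = 2949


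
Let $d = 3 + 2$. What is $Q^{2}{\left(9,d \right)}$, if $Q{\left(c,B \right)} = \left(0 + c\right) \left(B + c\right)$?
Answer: $15876$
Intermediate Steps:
$d = 5$
$Q{\left(c,B \right)} = c \left(B + c\right)$
$Q^{2}{\left(9,d \right)} = \left(9 \left(5 + 9\right)\right)^{2} = \left(9 \cdot 14\right)^{2} = 126^{2} = 15876$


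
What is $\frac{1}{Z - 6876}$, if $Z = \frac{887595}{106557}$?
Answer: $- \frac{35519}{243932779} \approx -0.00014561$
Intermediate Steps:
$Z = \frac{295865}{35519}$ ($Z = 887595 \cdot \frac{1}{106557} = \frac{295865}{35519} \approx 8.3298$)
$\frac{1}{Z - 6876} = \frac{1}{\frac{295865}{35519} - 6876} = \frac{1}{- \frac{243932779}{35519}} = - \frac{35519}{243932779}$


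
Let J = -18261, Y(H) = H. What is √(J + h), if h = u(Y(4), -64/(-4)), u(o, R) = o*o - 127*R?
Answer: 3*I*√2253 ≈ 142.4*I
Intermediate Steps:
u(o, R) = o² - 127*R
h = -2016 (h = 4² - (-2032)*4/(-4) = 16 - (-2032)*4*(-¼) = 16 - (-2032)*(-1) = 16 - 127*16 = 16 - 2032 = -2016)
√(J + h) = √(-18261 - 2016) = √(-20277) = 3*I*√2253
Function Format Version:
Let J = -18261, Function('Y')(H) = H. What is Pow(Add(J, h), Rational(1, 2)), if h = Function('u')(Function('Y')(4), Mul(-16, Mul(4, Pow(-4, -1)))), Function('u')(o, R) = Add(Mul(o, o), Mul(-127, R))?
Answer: Mul(3, I, Pow(2253, Rational(1, 2))) ≈ Mul(142.40, I)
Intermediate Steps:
Function('u')(o, R) = Add(Pow(o, 2), Mul(-127, R))
h = -2016 (h = Add(Pow(4, 2), Mul(-127, Mul(-16, Mul(4, Pow(-4, -1))))) = Add(16, Mul(-127, Mul(-16, Mul(4, Rational(-1, 4))))) = Add(16, Mul(-127, Mul(-16, -1))) = Add(16, Mul(-127, 16)) = Add(16, -2032) = -2016)
Pow(Add(J, h), Rational(1, 2)) = Pow(Add(-18261, -2016), Rational(1, 2)) = Pow(-20277, Rational(1, 2)) = Mul(3, I, Pow(2253, Rational(1, 2)))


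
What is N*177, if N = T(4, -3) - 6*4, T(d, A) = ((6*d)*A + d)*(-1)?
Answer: 7788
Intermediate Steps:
T(d, A) = -d - 6*A*d (T(d, A) = (6*A*d + d)*(-1) = (d + 6*A*d)*(-1) = -d - 6*A*d)
N = 44 (N = -1*4*(1 + 6*(-3)) - 6*4 = -1*4*(1 - 18) - 24 = -1*4*(-17) - 24 = 68 - 24 = 44)
N*177 = 44*177 = 7788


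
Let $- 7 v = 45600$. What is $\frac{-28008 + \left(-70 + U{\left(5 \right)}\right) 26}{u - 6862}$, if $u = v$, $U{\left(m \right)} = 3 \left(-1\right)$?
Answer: $\frac{104671}{46817} \approx 2.2357$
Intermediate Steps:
$U{\left(m \right)} = -3$
$v = - \frac{45600}{7}$ ($v = \left(- \frac{1}{7}\right) 45600 = - \frac{45600}{7} \approx -6514.3$)
$u = - \frac{45600}{7} \approx -6514.3$
$\frac{-28008 + \left(-70 + U{\left(5 \right)}\right) 26}{u - 6862} = \frac{-28008 + \left(-70 - 3\right) 26}{- \frac{45600}{7} - 6862} = \frac{-28008 - 1898}{- \frac{93634}{7}} = \left(-28008 - 1898\right) \left(- \frac{7}{93634}\right) = \left(-29906\right) \left(- \frac{7}{93634}\right) = \frac{104671}{46817}$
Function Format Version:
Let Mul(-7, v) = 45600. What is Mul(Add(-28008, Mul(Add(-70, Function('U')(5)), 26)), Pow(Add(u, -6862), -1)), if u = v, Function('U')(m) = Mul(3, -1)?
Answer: Rational(104671, 46817) ≈ 2.2357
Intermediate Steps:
Function('U')(m) = -3
v = Rational(-45600, 7) (v = Mul(Rational(-1, 7), 45600) = Rational(-45600, 7) ≈ -6514.3)
u = Rational(-45600, 7) ≈ -6514.3
Mul(Add(-28008, Mul(Add(-70, Function('U')(5)), 26)), Pow(Add(u, -6862), -1)) = Mul(Add(-28008, Mul(Add(-70, -3), 26)), Pow(Add(Rational(-45600, 7), -6862), -1)) = Mul(Add(-28008, Mul(-73, 26)), Pow(Rational(-93634, 7), -1)) = Mul(Add(-28008, -1898), Rational(-7, 93634)) = Mul(-29906, Rational(-7, 93634)) = Rational(104671, 46817)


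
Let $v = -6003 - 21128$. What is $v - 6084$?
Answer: $-33215$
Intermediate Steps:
$v = -27131$
$v - 6084 = -27131 - 6084 = -33215$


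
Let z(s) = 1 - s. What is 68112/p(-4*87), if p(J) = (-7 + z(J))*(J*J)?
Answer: 473/287622 ≈ 0.0016445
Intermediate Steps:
p(J) = J²*(-6 - J) (p(J) = (-7 + (1 - J))*(J*J) = (-6 - J)*J² = J²*(-6 - J))
68112/p(-4*87) = 68112/(((-4*87)²*(-6 - (-4)*87))) = 68112/(((-348)²*(-6 - 1*(-348)))) = 68112/((121104*(-6 + 348))) = 68112/((121104*342)) = 68112/41417568 = 68112*(1/41417568) = 473/287622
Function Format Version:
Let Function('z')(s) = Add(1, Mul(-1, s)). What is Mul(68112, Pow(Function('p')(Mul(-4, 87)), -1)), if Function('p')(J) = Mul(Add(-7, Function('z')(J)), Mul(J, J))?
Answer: Rational(473, 287622) ≈ 0.0016445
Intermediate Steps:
Function('p')(J) = Mul(Pow(J, 2), Add(-6, Mul(-1, J))) (Function('p')(J) = Mul(Add(-7, Add(1, Mul(-1, J))), Mul(J, J)) = Mul(Add(-6, Mul(-1, J)), Pow(J, 2)) = Mul(Pow(J, 2), Add(-6, Mul(-1, J))))
Mul(68112, Pow(Function('p')(Mul(-4, 87)), -1)) = Mul(68112, Pow(Mul(Pow(Mul(-4, 87), 2), Add(-6, Mul(-1, Mul(-4, 87)))), -1)) = Mul(68112, Pow(Mul(Pow(-348, 2), Add(-6, Mul(-1, -348))), -1)) = Mul(68112, Pow(Mul(121104, Add(-6, 348)), -1)) = Mul(68112, Pow(Mul(121104, 342), -1)) = Mul(68112, Pow(41417568, -1)) = Mul(68112, Rational(1, 41417568)) = Rational(473, 287622)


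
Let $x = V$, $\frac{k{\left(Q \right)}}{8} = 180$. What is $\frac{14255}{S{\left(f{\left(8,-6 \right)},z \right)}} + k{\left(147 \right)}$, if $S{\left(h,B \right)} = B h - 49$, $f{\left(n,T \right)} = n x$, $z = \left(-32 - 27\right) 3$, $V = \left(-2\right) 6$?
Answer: $\frac{24412175}{16943} \approx 1440.8$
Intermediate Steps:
$V = -12$
$k{\left(Q \right)} = 1440$ ($k{\left(Q \right)} = 8 \cdot 180 = 1440$)
$x = -12$
$z = -177$ ($z = \left(-59\right) 3 = -177$)
$f{\left(n,T \right)} = - 12 n$ ($f{\left(n,T \right)} = n \left(-12\right) = - 12 n$)
$S{\left(h,B \right)} = -49 + B h$
$\frac{14255}{S{\left(f{\left(8,-6 \right)},z \right)}} + k{\left(147 \right)} = \frac{14255}{-49 - 177 \left(\left(-12\right) 8\right)} + 1440 = \frac{14255}{-49 - -16992} + 1440 = \frac{14255}{-49 + 16992} + 1440 = \frac{14255}{16943} + 1440 = \frac{24412175}{16943}$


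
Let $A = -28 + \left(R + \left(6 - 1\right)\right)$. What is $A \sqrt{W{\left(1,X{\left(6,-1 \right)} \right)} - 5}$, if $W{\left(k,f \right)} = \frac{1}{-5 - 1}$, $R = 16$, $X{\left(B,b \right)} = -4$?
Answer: $- \frac{7 i \sqrt{186}}{6} \approx - 15.911 i$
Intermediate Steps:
$W{\left(k,f \right)} = - \frac{1}{6}$ ($W{\left(k,f \right)} = \frac{1}{-6} = - \frac{1}{6}$)
$A = -7$ ($A = -28 + \left(16 + \left(6 - 1\right)\right) = -28 + \left(16 + 5\right) = -28 + 21 = -7$)
$A \sqrt{W{\left(1,X{\left(6,-1 \right)} \right)} - 5} = - 7 \sqrt{- \frac{1}{6} - 5} = - 7 \sqrt{- \frac{31}{6}} = - 7 \frac{i \sqrt{186}}{6} = - \frac{7 i \sqrt{186}}{6}$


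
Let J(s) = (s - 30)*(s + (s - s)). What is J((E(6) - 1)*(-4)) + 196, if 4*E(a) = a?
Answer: 260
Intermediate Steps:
E(a) = a/4
J(s) = s*(-30 + s) (J(s) = (-30 + s)*(s + 0) = (-30 + s)*s = s*(-30 + s))
J((E(6) - 1)*(-4)) + 196 = (((1/4)*6 - 1)*(-4))*(-30 + ((1/4)*6 - 1)*(-4)) + 196 = ((3/2 - 1)*(-4))*(-30 + (3/2 - 1)*(-4)) + 196 = ((1/2)*(-4))*(-30 + (1/2)*(-4)) + 196 = -2*(-30 - 2) + 196 = -2*(-32) + 196 = 64 + 196 = 260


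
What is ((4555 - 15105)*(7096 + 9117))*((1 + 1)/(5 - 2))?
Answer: -342094300/3 ≈ -1.1403e+8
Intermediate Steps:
((4555 - 15105)*(7096 + 9117))*((1 + 1)/(5 - 2)) = (-10550*16213)*(2/3) = -342094300/3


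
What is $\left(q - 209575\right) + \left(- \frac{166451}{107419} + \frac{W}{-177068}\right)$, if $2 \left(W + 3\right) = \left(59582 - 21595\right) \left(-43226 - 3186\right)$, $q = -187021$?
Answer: $- \frac{7448778122297725}{19020467492} \approx -3.9162 \cdot 10^{5}$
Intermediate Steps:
$W = -881526325$ ($W = -3 + \frac{\left(59582 - 21595\right) \left(-43226 - 3186\right)}{2} = -3 + \frac{37987 \left(-46412\right)}{2} = -3 + \frac{1}{2} \left(-1763052644\right) = -3 - 881526322 = -881526325$)
$\left(q - 209575\right) + \left(- \frac{166451}{107419} + \frac{W}{-177068}\right) = \left(-187021 - 209575\right) - \left(- \frac{881526325}{177068} + \frac{166451}{107419}\right) = -396596 - - \frac{94663203159507}{19020467492} = -396596 + \left(- \frac{166451}{107419} + \frac{881526325}{177068}\right) = -396596 + \frac{94663203159507}{19020467492} = - \frac{7448778122297725}{19020467492}$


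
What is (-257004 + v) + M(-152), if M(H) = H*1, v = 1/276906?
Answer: -71208039335/276906 ≈ -2.5716e+5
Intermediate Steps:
v = 1/276906 ≈ 3.6113e-6
M(H) = H
(-257004 + v) + M(-152) = (-257004 + 1/276906) - 152 = -71165949623/276906 - 152 = -71208039335/276906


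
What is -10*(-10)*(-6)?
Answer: -600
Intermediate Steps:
-10*(-10)*(-6) = 100*(-6) = -600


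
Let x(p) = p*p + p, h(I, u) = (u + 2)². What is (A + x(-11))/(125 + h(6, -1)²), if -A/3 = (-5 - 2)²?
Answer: -37/126 ≈ -0.29365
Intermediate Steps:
h(I, u) = (2 + u)²
x(p) = p + p² (x(p) = p² + p = p + p²)
A = -147 (A = -3*(-5 - 2)² = -3*(-7)² = -3*49 = -147)
(A + x(-11))/(125 + h(6, -1)²) = (-147 - 11*(1 - 11))/(125 + ((2 - 1)²)²) = (-147 - 11*(-10))/(125 + (1²)²) = (-147 + 110)/(125 + 1²) = -37/(125 + 1) = -37/126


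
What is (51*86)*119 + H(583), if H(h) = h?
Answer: 522517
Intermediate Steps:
(51*86)*119 + H(583) = (51*86)*119 + 583 = 4386*119 + 583 = 521934 + 583 = 522517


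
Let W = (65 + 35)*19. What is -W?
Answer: -1900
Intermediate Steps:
W = 1900 (W = 100*19 = 1900)
-W = -1*1900 = -1900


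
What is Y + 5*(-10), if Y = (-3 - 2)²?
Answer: -25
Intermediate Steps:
Y = 25 (Y = (-5)² = 25)
Y + 5*(-10) = 25 + 5*(-10) = 25 - 50 = -25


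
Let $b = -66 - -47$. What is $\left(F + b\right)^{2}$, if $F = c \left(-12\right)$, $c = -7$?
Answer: $4225$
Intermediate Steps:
$F = 84$ ($F = \left(-7\right) \left(-12\right) = 84$)
$b = -19$ ($b = -66 + 47 = -19$)
$\left(F + b\right)^{2} = \left(84 - 19\right)^{2} = 65^{2} = 4225$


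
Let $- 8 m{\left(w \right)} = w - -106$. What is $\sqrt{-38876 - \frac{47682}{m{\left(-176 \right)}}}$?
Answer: $\frac{2 i \sqrt{13574645}}{35} \approx 210.54 i$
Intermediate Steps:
$m{\left(w \right)} = - \frac{53}{4} - \frac{w}{8}$ ($m{\left(w \right)} = - \frac{w - -106}{8} = - \frac{w + 106}{8} = - \frac{106 + w}{8} = - \frac{53}{4} - \frac{w}{8}$)
$\sqrt{-38876 - \frac{47682}{m{\left(-176 \right)}}} = \sqrt{-38876 - \frac{47682}{- \frac{53}{4} - -22}} = \sqrt{-38876 - \frac{47682}{- \frac{53}{4} + 22}} = \sqrt{-38876 - \frac{47682}{\frac{35}{4}}} = \sqrt{-38876 - \frac{190728}{35}} = \sqrt{- \frac{1551388}{35}} = \frac{2 i \sqrt{13574645}}{35}$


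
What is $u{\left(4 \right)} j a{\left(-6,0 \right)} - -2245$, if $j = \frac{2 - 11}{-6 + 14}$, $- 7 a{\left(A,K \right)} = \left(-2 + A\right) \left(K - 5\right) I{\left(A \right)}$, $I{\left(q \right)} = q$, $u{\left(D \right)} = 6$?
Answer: $\frac{14095}{7} \approx 2013.6$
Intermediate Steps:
$a{\left(A,K \right)} = - \frac{A \left(-5 + K\right) \left(-2 + A\right)}{7}$ ($a{\left(A,K \right)} = - \frac{\left(-2 + A\right) \left(K - 5\right) A}{7} = - \frac{\left(-2 + A\right) \left(-5 + K\right) A}{7} = - \frac{\left(-5 + K\right) \left(-2 + A\right) A}{7} = - \frac{A \left(-5 + K\right) \left(-2 + A\right)}{7}$)
$j = - \frac{9}{8} \approx -1.125$
$u{\left(4 \right)} j a{\left(-6,0 \right)} - -2245 = 6 \left(- \frac{9}{8}\right) \frac{1}{7} \left(-6\right) \left(-10 + 2 \cdot 0 + 5 \left(-6\right) - \left(-6\right) 0\right) - -2245 = - \frac{27 \cdot \frac{1}{7} \left(-6\right) \left(-10 + 0 - 30 + 0\right)}{4} + 2245 = - \frac{27 \cdot \frac{1}{7} \left(-6\right) \left(-40\right)}{4} + 2245 = \left(- \frac{27}{4}\right) \frac{240}{7} + 2245 = - \frac{1620}{7} + 2245 = \frac{14095}{7}$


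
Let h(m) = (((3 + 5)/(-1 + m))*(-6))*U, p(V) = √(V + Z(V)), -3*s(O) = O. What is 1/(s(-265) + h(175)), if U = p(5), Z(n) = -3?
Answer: 668595/59058073 + 2088*√2/59058073 ≈ 0.011371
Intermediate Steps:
s(O) = -O/3
p(V) = √(-3 + V) (p(V) = √(V - 3) = √(-3 + V))
U = √2 (U = √(-3 + 5) = √2 ≈ 1.4142)
h(m) = -48*√2/(-1 + m) (h(m) = (((3 + 5)/(-1 + m))*(-6))*√2 = ((8/(-1 + m))*(-6))*√2 = (-48/(-1 + m))*√2 = -48*√2/(-1 + m))
1/(s(-265) + h(175)) = 1/(-⅓*(-265) - 48*√2/(-1 + 175)) = 1/(265/3 - 48*√2/174) = 1/(265/3 - 48*√2*1/174) = 1/(265/3 - 8*√2/29)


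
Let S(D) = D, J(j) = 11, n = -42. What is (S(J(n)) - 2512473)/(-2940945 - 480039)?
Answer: 1256231/1710492 ≈ 0.73443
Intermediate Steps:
(S(J(n)) - 2512473)/(-2940945 - 480039) = (11 - 2512473)/(-2940945 - 480039) = -2512462/(-3420984) = -2512462*(-1/3420984) = 1256231/1710492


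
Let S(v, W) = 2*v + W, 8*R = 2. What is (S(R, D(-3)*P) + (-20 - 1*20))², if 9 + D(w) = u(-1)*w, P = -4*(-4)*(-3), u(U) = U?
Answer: 247009/4 ≈ 61752.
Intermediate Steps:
P = -48 (P = 16*(-3) = -48)
R = ¼ (R = (⅛)*2 = ¼ ≈ 0.25000)
D(w) = -9 - w
S(v, W) = W + 2*v
(S(R, D(-3)*P) + (-20 - 1*20))² = (((-9 - 1*(-3))*(-48) + 2*(¼)) + (-20 - 1*20))² = (((-9 + 3)*(-48) + ½) + (-20 - 20))² = ((-6*(-48) + ½) - 40)² = ((288 + ½) - 40)² = (577/2 - 40)² = (497/2)² = 247009/4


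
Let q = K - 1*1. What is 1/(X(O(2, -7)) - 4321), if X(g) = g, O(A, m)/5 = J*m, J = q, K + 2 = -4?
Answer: -1/4076 ≈ -0.00024534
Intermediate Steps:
K = -6 (K = -2 - 4 = -6)
q = -7 (q = -6 - 1*1 = -6 - 1 = -7)
J = -7
O(A, m) = -35*m (O(A, m) = 5*(-7*m) = -35*m)
1/(X(O(2, -7)) - 4321) = 1/(-35*(-7) - 4321) = 1/(245 - 4321) = 1/(-4076) = -1/4076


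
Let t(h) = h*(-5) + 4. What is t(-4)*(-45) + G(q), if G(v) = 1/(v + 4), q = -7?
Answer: -3241/3 ≈ -1080.3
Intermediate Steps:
G(v) = 1/(4 + v)
t(h) = 4 - 5*h (t(h) = -5*h + 4 = 4 - 5*h)
t(-4)*(-45) + G(q) = (4 - 5*(-4))*(-45) + 1/(4 - 7) = (4 + 20)*(-45) + 1/(-3) = 24*(-45) - ⅓ = -1080 - ⅓ = -3241/3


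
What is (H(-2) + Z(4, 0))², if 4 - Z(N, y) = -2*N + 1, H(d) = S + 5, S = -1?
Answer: 225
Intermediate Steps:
H(d) = 4 (H(d) = -1 + 5 = 4)
Z(N, y) = 3 + 2*N (Z(N, y) = 4 - (-2*N + 1) = 4 - (1 - 2*N) = 4 + (-1 + 2*N) = 3 + 2*N)
(H(-2) + Z(4, 0))² = (4 + (3 + 2*4))² = (4 + (3 + 8))² = (4 + 11)² = 15² = 225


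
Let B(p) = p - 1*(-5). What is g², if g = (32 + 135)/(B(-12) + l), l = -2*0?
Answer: 27889/49 ≈ 569.16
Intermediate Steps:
B(p) = 5 + p (B(p) = p + 5 = 5 + p)
l = 0
g = -167/7 (g = (32 + 135)/((5 - 12) + 0) = 167/(-7 + 0) = 167/(-7) = 167*(-⅐) = -167/7 ≈ -23.857)
g² = (-167/7)² = 27889/49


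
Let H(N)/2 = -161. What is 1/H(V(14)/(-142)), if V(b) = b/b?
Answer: -1/322 ≈ -0.0031056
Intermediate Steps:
V(b) = 1
H(N) = -322 (H(N) = 2*(-161) = -322)
1/H(V(14)/(-142)) = 1/(-322) = -1/322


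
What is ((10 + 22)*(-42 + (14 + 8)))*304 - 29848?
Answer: -224408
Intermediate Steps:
((10 + 22)*(-42 + (14 + 8)))*304 - 29848 = (32*(-42 + 22))*304 - 29848 = (32*(-20))*304 - 29848 = -640*304 - 29848 = -194560 - 29848 = -224408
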